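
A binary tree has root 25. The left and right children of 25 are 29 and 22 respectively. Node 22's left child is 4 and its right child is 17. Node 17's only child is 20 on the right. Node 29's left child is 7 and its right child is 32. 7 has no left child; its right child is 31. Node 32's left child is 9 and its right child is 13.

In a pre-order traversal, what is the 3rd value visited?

7

Pre-order visits the node, then its left subtree, then its right subtree.
Visit 25.
At 25: go left to 29.
  Visit 29.
  At 29: go left to 7.
    Visit 7.
    At 7: no left child.
    At 7: go right to 31.
      31 is a leaf — visit 31.
  At 29: go right to 32.
    Visit 32.
    At 32: go left to 9.
      9 is a leaf — visit 9.
    At 32: go right to 13.
      13 is a leaf — visit 13.
At 25: go right to 22.
  Visit 22.
  At 22: go left to 4.
    4 is a leaf — visit 4.
  At 22: go right to 17.
    Visit 17.
    At 17: no left child.
    At 17: go right to 20.
      20 is a leaf — visit 20.
Full pre-order sequence: 25, 29, 7, 31, 32, 9, 13, 22, 4, 17, 20.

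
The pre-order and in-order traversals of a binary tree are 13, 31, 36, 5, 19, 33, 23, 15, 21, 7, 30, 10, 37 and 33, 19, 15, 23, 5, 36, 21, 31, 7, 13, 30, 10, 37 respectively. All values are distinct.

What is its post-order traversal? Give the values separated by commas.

The first element of pre-order is the root; it splits in-order into left and right subtrees.
Root 13: left subtree has 9 nodes {33, 19, 15, 23, 5, 36, 21, 31, 7}, right has 3 {30, 10, 37}.
  Root 31: left subtree has 7 nodes {33, 19, 15, 23, 5, 36, 21}, right has 1 {7}.
    Root 36: left subtree has 5 nodes {33, 19, 15, 23, 5}, right has 1 {21}.
      Root 5: left subtree has 4 nodes {33, 19, 15, 23}, right has 0 { }.
        Root 19: left subtree has 1 node {33}, right has 2 {15, 23}.
          Root 23: left subtree has 1 node {15}, right has 0 { }.
  Root 30: left subtree has 0 nodes { }, right has 2 {10, 37}.
    Root 10: left subtree has 0 nodes { }, right has 1 {37}.

33, 15, 23, 19, 5, 21, 36, 7, 31, 37, 10, 30, 13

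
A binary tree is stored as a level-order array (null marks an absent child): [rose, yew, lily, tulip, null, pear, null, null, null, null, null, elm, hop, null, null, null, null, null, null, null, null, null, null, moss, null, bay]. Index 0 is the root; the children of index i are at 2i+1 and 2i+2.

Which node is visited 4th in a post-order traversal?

elm

Post-order visits the left subtree, then the right subtree, then the node.
At rose: go left to yew.
  At yew: go left to tulip.
    tulip is a leaf — visit tulip.
  At yew: no right child.
  Visit yew.
At rose: go right to lily.
  At lily: go left to pear.
    At pear: go left to elm.
      At elm: go left to moss.
        moss is a leaf — visit moss.
      At elm: no right child.
      Visit elm.
    At pear: go right to hop.
      At hop: go left to bay.
        bay is a leaf — visit bay.
      At hop: no right child.
      Visit hop.
    Visit pear.
  At lily: no right child.
  Visit lily.
Visit rose.
Full post-order sequence: tulip, yew, moss, elm, bay, hop, pear, lily, rose.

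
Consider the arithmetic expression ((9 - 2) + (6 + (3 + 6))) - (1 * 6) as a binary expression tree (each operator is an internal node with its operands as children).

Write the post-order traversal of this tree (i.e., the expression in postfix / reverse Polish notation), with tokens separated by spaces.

9 2 - 6 3 6 + + + 1 6 * -

Post-order on an expression tree gives postfix notation: for each operator, emit left operand, right operand, then the operator.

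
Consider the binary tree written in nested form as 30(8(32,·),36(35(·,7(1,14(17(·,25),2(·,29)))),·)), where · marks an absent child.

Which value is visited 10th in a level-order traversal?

Level-order visits nodes level by level from the root, left to right within each level.
Level 0: 30
Level 1: 8, 36
Level 2: 32, 35
Level 3: 7
Level 4: 1, 14
Level 5: 17, 2
Level 6: 25, 29
Full level-order sequence: 30, 8, 36, 32, 35, 7, 1, 14, 17, 2, 25, 29.

2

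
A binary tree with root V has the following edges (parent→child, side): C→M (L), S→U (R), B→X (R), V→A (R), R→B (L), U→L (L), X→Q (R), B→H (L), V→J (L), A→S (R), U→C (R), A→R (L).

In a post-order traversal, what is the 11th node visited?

Post-order visits the left subtree, then the right subtree, then the node.
At V: go left to J.
  J is a leaf — visit J.
At V: go right to A.
  At A: go left to R.
    At R: go left to B.
      At B: go left to H.
        H is a leaf — visit H.
      At B: go right to X.
        At X: no left child.
        At X: go right to Q.
          Q is a leaf — visit Q.
        Visit X.
      Visit B.
    At R: no right child.
    Visit R.
  At A: go right to S.
    At S: no left child.
    At S: go right to U.
      At U: go left to L.
        L is a leaf — visit L.
      At U: go right to C.
        At C: go left to M.
          M is a leaf — visit M.
        At C: no right child.
        Visit C.
      Visit U.
    Visit S.
  Visit A.
Visit V.
Full post-order sequence: J, H, Q, X, B, R, L, M, C, U, S, A, V.

S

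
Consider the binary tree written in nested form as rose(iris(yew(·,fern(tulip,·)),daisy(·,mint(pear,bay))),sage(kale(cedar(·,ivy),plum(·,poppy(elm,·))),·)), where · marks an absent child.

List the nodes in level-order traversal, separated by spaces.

rose iris sage yew daisy kale fern mint cedar plum tulip pear bay ivy poppy elm

Level-order visits nodes level by level from the root, left to right within each level.
Level 0: rose
Level 1: iris, sage
Level 2: yew, daisy, kale
Level 3: fern, mint, cedar, plum
Level 4: tulip, pear, bay, ivy, poppy
Level 5: elm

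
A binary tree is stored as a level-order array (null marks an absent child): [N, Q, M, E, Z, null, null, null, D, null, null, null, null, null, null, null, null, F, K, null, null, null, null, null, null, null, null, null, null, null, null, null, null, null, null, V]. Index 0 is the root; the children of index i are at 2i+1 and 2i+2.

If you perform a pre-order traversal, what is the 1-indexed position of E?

3

Pre-order visits the node, then its left subtree, then its right subtree.
Visit N.
At N: go left to Q.
  Visit Q.
  At Q: go left to E.
    Visit E.
    At E: no left child.
    At E: go right to D.
      Visit D.
      At D: go left to F.
        Visit F.
        At F: go left to V.
          V is a leaf — visit V.
        At F: no right child.
      At D: go right to K.
        K is a leaf — visit K.
  At Q: go right to Z.
    Z is a leaf — visit Z.
At N: go right to M.
  M is a leaf — visit M.
Full pre-order sequence: N, Q, E, D, F, V, K, Z, M.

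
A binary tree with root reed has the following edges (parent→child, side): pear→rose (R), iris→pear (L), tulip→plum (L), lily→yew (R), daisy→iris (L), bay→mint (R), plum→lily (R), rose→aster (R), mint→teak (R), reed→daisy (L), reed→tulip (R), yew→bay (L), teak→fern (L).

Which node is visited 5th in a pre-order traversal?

rose

Pre-order visits the node, then its left subtree, then its right subtree.
Visit reed.
At reed: go left to daisy.
  Visit daisy.
  At daisy: go left to iris.
    Visit iris.
    At iris: go left to pear.
      Visit pear.
      At pear: no left child.
      At pear: go right to rose.
        Visit rose.
        At rose: no left child.
        At rose: go right to aster.
          aster is a leaf — visit aster.
    At iris: no right child.
  At daisy: no right child.
At reed: go right to tulip.
  Visit tulip.
  At tulip: go left to plum.
    Visit plum.
    At plum: no left child.
    At plum: go right to lily.
      Visit lily.
      At lily: no left child.
      At lily: go right to yew.
        Visit yew.
        At yew: go left to bay.
          Visit bay.
          At bay: no left child.
          At bay: go right to mint.
            Visit mint.
            At mint: no left child.
            At mint: go right to teak.
              Visit teak.
              At teak: go left to fern.
                fern is a leaf — visit fern.
              At teak: no right child.
        At yew: no right child.
  At tulip: no right child.
Full pre-order sequence: reed, daisy, iris, pear, rose, aster, tulip, plum, lily, yew, bay, mint, teak, fern.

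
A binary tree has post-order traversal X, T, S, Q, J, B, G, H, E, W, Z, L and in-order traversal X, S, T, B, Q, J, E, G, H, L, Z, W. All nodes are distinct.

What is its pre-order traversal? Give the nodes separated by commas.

The last element of post-order is the root; it splits in-order into left and right subtrees.
Root L: left subtree has 9 nodes {X, S, T, B, Q, J, E, G, H}, right has 2 {Z, W}.
  Root E: left subtree has 6 nodes {X, S, T, B, Q, J}, right has 2 {G, H}.
    Root B: left subtree has 3 nodes {X, S, T}, right has 2 {Q, J}.
      Root S: left subtree has 1 node {X}, right has 1 {T}.
      Root J: left subtree has 1 node {Q}, right has 0 { }.
    Root H: left subtree has 1 node {G}, right has 0 { }.
  Root Z: left subtree has 0 nodes { }, right has 1 {W}.

L, E, B, S, X, T, J, Q, H, G, Z, W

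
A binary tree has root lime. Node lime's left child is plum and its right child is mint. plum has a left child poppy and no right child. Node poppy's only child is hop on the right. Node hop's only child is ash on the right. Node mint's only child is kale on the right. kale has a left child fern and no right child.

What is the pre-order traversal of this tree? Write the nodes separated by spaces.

lime plum poppy hop ash mint kale fern

Pre-order visits the node, then its left subtree, then its right subtree.
Visit lime.
At lime: go left to plum.
  Visit plum.
  At plum: go left to poppy.
    Visit poppy.
    At poppy: no left child.
    At poppy: go right to hop.
      Visit hop.
      At hop: no left child.
      At hop: go right to ash.
        ash is a leaf — visit ash.
  At plum: no right child.
At lime: go right to mint.
  Visit mint.
  At mint: no left child.
  At mint: go right to kale.
    Visit kale.
    At kale: go left to fern.
      fern is a leaf — visit fern.
    At kale: no right child.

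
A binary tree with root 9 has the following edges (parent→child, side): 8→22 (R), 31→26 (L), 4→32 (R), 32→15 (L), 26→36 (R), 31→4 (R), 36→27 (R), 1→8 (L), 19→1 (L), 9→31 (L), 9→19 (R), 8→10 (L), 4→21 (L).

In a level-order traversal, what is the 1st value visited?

Level-order visits nodes level by level from the root, left to right within each level.
Level 0: 9
Level 1: 31, 19
Level 2: 26, 4, 1
Level 3: 36, 21, 32, 8
Level 4: 27, 15, 10, 22
Full level-order sequence: 9, 31, 19, 26, 4, 1, 36, 21, 32, 8, 27, 15, 10, 22.

9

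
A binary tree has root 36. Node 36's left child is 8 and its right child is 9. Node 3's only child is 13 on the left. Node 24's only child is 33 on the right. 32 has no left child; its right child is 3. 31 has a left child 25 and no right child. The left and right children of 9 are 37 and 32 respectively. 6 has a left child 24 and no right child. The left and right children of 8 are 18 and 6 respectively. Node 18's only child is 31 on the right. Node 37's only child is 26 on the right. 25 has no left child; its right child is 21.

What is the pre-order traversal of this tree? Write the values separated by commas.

Pre-order visits the node, then its left subtree, then its right subtree.
Visit 36.
At 36: go left to 8.
  Visit 8.
  At 8: go left to 18.
    Visit 18.
    At 18: no left child.
    At 18: go right to 31.
      Visit 31.
      At 31: go left to 25.
        Visit 25.
        At 25: no left child.
        At 25: go right to 21.
          21 is a leaf — visit 21.
      At 31: no right child.
  At 8: go right to 6.
    Visit 6.
    At 6: go left to 24.
      Visit 24.
      At 24: no left child.
      At 24: go right to 33.
        33 is a leaf — visit 33.
    At 6: no right child.
At 36: go right to 9.
  Visit 9.
  At 9: go left to 37.
    Visit 37.
    At 37: no left child.
    At 37: go right to 26.
      26 is a leaf — visit 26.
  At 9: go right to 32.
    Visit 32.
    At 32: no left child.
    At 32: go right to 3.
      Visit 3.
      At 3: go left to 13.
        13 is a leaf — visit 13.
      At 3: no right child.

36, 8, 18, 31, 25, 21, 6, 24, 33, 9, 37, 26, 32, 3, 13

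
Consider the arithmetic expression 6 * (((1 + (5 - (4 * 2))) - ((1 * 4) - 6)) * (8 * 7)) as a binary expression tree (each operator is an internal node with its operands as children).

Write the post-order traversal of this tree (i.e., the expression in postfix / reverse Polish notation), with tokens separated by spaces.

6 1 5 4 2 * - + 1 4 * 6 - - 8 7 * * *

Post-order on an expression tree gives postfix notation: for each operator, emit left operand, right operand, then the operator.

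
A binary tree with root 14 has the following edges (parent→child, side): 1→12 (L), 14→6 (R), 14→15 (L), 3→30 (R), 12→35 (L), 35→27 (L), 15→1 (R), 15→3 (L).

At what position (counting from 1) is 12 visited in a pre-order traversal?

6

Pre-order visits the node, then its left subtree, then its right subtree.
Visit 14.
At 14: go left to 15.
  Visit 15.
  At 15: go left to 3.
    Visit 3.
    At 3: no left child.
    At 3: go right to 30.
      30 is a leaf — visit 30.
  At 15: go right to 1.
    Visit 1.
    At 1: go left to 12.
      Visit 12.
      At 12: go left to 35.
        Visit 35.
        At 35: go left to 27.
          27 is a leaf — visit 27.
        At 35: no right child.
      At 12: no right child.
    At 1: no right child.
At 14: go right to 6.
  6 is a leaf — visit 6.
Full pre-order sequence: 14, 15, 3, 30, 1, 12, 35, 27, 6.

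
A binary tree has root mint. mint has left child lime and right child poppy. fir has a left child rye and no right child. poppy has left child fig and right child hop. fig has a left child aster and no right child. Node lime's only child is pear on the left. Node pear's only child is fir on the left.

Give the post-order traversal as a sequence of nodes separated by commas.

Post-order visits the left subtree, then the right subtree, then the node.
At mint: go left to lime.
  At lime: go left to pear.
    At pear: go left to fir.
      At fir: go left to rye.
        rye is a leaf — visit rye.
      At fir: no right child.
      Visit fir.
    At pear: no right child.
    Visit pear.
  At lime: no right child.
  Visit lime.
At mint: go right to poppy.
  At poppy: go left to fig.
    At fig: go left to aster.
      aster is a leaf — visit aster.
    At fig: no right child.
    Visit fig.
  At poppy: go right to hop.
    hop is a leaf — visit hop.
  Visit poppy.
Visit mint.

rye, fir, pear, lime, aster, fig, hop, poppy, mint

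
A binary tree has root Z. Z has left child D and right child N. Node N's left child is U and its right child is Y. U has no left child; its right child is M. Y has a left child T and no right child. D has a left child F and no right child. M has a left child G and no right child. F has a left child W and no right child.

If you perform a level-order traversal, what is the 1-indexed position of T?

Level-order visits nodes level by level from the root, left to right within each level.
Level 0: Z
Level 1: D, N
Level 2: F, U, Y
Level 3: W, M, T
Level 4: G
Full level-order sequence: Z, D, N, F, U, Y, W, M, T, G.

9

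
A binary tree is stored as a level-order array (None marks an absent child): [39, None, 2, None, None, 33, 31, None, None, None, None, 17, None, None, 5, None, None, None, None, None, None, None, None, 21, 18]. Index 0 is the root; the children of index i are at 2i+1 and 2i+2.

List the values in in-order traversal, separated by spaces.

39 21 17 18 33 2 31 5

In-order visits the left subtree, then the node, then the right subtree.
At 39: no left child.
Visit 39.
At 39: go right to 2.
  At 2: go left to 33.
    At 33: go left to 17.
      At 17: go left to 21.
        21 is a leaf — visit 21.
      Visit 17.
      At 17: go right to 18.
        18 is a leaf — visit 18.
    Visit 33.
    At 33: no right child.
  Visit 2.
  At 2: go right to 31.
    At 31: no left child.
    Visit 31.
    At 31: go right to 5.
      5 is a leaf — visit 5.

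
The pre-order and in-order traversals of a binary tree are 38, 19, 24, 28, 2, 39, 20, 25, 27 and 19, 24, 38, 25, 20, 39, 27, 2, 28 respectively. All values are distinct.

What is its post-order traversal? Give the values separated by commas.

24, 19, 25, 20, 27, 39, 2, 28, 38

The first element of pre-order is the root; it splits in-order into left and right subtrees.
Root 38: left subtree has 2 nodes {19, 24}, right has 6 {25, 20, 39, 27, 2, 28}.
  Root 19: left subtree has 0 nodes { }, right has 1 {24}.
  Root 28: left subtree has 5 nodes {25, 20, 39, 27, 2}, right has 0 { }.
    Root 2: left subtree has 4 nodes {25, 20, 39, 27}, right has 0 { }.
      Root 39: left subtree has 2 nodes {25, 20}, right has 1 {27}.
        Root 20: left subtree has 1 node {25}, right has 0 { }.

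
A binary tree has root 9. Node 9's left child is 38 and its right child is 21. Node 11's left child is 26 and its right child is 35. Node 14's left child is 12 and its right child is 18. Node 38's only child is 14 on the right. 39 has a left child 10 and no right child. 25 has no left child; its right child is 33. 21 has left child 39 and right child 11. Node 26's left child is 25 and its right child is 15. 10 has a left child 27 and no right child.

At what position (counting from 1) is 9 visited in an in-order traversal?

5

In-order visits the left subtree, then the node, then the right subtree.
At 9: go left to 38.
  At 38: no left child.
  Visit 38.
  At 38: go right to 14.
    At 14: go left to 12.
      12 is a leaf — visit 12.
    Visit 14.
    At 14: go right to 18.
      18 is a leaf — visit 18.
Visit 9.
At 9: go right to 21.
  At 21: go left to 39.
    At 39: go left to 10.
      At 10: go left to 27.
        27 is a leaf — visit 27.
      Visit 10.
      At 10: no right child.
    Visit 39.
    At 39: no right child.
  Visit 21.
  At 21: go right to 11.
    At 11: go left to 26.
      At 26: go left to 25.
        At 25: no left child.
        Visit 25.
        At 25: go right to 33.
          33 is a leaf — visit 33.
      Visit 26.
      At 26: go right to 15.
        15 is a leaf — visit 15.
    Visit 11.
    At 11: go right to 35.
      35 is a leaf — visit 35.
Full in-order sequence: 38, 12, 14, 18, 9, 27, 10, 39, 21, 25, 33, 26, 15, 11, 35.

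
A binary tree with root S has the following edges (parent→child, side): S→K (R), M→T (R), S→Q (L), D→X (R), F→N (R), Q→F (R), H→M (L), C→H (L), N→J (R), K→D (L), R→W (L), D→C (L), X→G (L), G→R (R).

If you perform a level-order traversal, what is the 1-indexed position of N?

Level-order visits nodes level by level from the root, left to right within each level.
Level 0: S
Level 1: Q, K
Level 2: F, D
Level 3: N, C, X
Level 4: J, H, G
Level 5: M, R
Level 6: T, W
Full level-order sequence: S, Q, K, F, D, N, C, X, J, H, G, M, R, T, W.

6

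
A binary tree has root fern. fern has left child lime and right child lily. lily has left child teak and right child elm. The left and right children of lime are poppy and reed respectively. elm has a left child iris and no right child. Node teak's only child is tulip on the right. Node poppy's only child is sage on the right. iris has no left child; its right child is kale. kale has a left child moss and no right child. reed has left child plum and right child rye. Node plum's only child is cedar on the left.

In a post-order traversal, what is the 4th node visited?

plum

Post-order visits the left subtree, then the right subtree, then the node.
At fern: go left to lime.
  At lime: go left to poppy.
    At poppy: no left child.
    At poppy: go right to sage.
      sage is a leaf — visit sage.
    Visit poppy.
  At lime: go right to reed.
    At reed: go left to plum.
      At plum: go left to cedar.
        cedar is a leaf — visit cedar.
      At plum: no right child.
      Visit plum.
    At reed: go right to rye.
      rye is a leaf — visit rye.
    Visit reed.
  Visit lime.
At fern: go right to lily.
  At lily: go left to teak.
    At teak: no left child.
    At teak: go right to tulip.
      tulip is a leaf — visit tulip.
    Visit teak.
  At lily: go right to elm.
    At elm: go left to iris.
      At iris: no left child.
      At iris: go right to kale.
        At kale: go left to moss.
          moss is a leaf — visit moss.
        At kale: no right child.
        Visit kale.
      Visit iris.
    At elm: no right child.
    Visit elm.
  Visit lily.
Visit fern.
Full post-order sequence: sage, poppy, cedar, plum, rye, reed, lime, tulip, teak, moss, kale, iris, elm, lily, fern.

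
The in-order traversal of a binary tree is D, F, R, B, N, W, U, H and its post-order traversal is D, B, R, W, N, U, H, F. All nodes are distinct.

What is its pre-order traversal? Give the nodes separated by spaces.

The last element of post-order is the root; it splits in-order into left and right subtrees.
Root F: left subtree has 1 node {D}, right has 6 {R, B, N, W, U, H}.
  Root H: left subtree has 5 nodes {R, B, N, W, U}, right has 0 { }.
    Root U: left subtree has 4 nodes {R, B, N, W}, right has 0 { }.
      Root N: left subtree has 2 nodes {R, B}, right has 1 {W}.
        Root R: left subtree has 0 nodes { }, right has 1 {B}.

F D H U N R B W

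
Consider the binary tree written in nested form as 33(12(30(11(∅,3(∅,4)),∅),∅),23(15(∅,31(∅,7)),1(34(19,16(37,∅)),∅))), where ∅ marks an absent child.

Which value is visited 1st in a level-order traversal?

Level-order visits nodes level by level from the root, left to right within each level.
Level 0: 33
Level 1: 12, 23
Level 2: 30, 15, 1
Level 3: 11, 31, 34
Level 4: 3, 7, 19, 16
Level 5: 4, 37
Full level-order sequence: 33, 12, 23, 30, 15, 1, 11, 31, 34, 3, 7, 19, 16, 4, 37.

33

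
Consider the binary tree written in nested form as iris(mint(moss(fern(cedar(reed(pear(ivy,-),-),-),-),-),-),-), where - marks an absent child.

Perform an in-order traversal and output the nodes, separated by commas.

ivy, pear, reed, cedar, fern, moss, mint, iris

In-order visits the left subtree, then the node, then the right subtree.
At iris: go left to mint.
  At mint: go left to moss.
    At moss: go left to fern.
      At fern: go left to cedar.
        At cedar: go left to reed.
          At reed: go left to pear.
            At pear: go left to ivy.
              ivy is a leaf — visit ivy.
            Visit pear.
            At pear: no right child.
          Visit reed.
          At reed: no right child.
        Visit cedar.
        At cedar: no right child.
      Visit fern.
      At fern: no right child.
    Visit moss.
    At moss: no right child.
  Visit mint.
  At mint: no right child.
Visit iris.
At iris: no right child.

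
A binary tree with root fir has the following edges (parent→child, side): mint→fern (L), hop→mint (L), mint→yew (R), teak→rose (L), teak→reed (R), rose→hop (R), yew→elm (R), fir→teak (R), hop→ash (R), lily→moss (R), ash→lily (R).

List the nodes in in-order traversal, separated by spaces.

In-order visits the left subtree, then the node, then the right subtree.
At fir: no left child.
Visit fir.
At fir: go right to teak.
  At teak: go left to rose.
    At rose: no left child.
    Visit rose.
    At rose: go right to hop.
      At hop: go left to mint.
        At mint: go left to fern.
          fern is a leaf — visit fern.
        Visit mint.
        At mint: go right to yew.
          At yew: no left child.
          Visit yew.
          At yew: go right to elm.
            elm is a leaf — visit elm.
      Visit hop.
      At hop: go right to ash.
        At ash: no left child.
        Visit ash.
        At ash: go right to lily.
          At lily: no left child.
          Visit lily.
          At lily: go right to moss.
            moss is a leaf — visit moss.
  Visit teak.
  At teak: go right to reed.
    reed is a leaf — visit reed.

fir rose fern mint yew elm hop ash lily moss teak reed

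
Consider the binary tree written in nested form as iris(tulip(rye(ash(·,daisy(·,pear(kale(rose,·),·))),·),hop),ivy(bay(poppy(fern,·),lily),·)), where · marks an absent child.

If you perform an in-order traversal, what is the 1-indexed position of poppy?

11

In-order visits the left subtree, then the node, then the right subtree.
At iris: go left to tulip.
  At tulip: go left to rye.
    At rye: go left to ash.
      At ash: no left child.
      Visit ash.
      At ash: go right to daisy.
        At daisy: no left child.
        Visit daisy.
        At daisy: go right to pear.
          At pear: go left to kale.
            At kale: go left to rose.
              rose is a leaf — visit rose.
            Visit kale.
            At kale: no right child.
          Visit pear.
          At pear: no right child.
    Visit rye.
    At rye: no right child.
  Visit tulip.
  At tulip: go right to hop.
    hop is a leaf — visit hop.
Visit iris.
At iris: go right to ivy.
  At ivy: go left to bay.
    At bay: go left to poppy.
      At poppy: go left to fern.
        fern is a leaf — visit fern.
      Visit poppy.
      At poppy: no right child.
    Visit bay.
    At bay: go right to lily.
      lily is a leaf — visit lily.
  Visit ivy.
  At ivy: no right child.
Full in-order sequence: ash, daisy, rose, kale, pear, rye, tulip, hop, iris, fern, poppy, bay, lily, ivy.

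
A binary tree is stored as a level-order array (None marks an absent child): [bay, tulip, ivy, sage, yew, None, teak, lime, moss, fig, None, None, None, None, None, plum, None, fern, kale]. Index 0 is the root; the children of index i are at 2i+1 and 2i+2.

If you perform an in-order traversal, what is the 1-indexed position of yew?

In-order visits the left subtree, then the node, then the right subtree.
At bay: go left to tulip.
  At tulip: go left to sage.
    At sage: go left to lime.
      At lime: go left to plum.
        plum is a leaf — visit plum.
      Visit lime.
      At lime: no right child.
    Visit sage.
    At sage: go right to moss.
      At moss: go left to fern.
        fern is a leaf — visit fern.
      Visit moss.
      At moss: go right to kale.
        kale is a leaf — visit kale.
  Visit tulip.
  At tulip: go right to yew.
    At yew: go left to fig.
      fig is a leaf — visit fig.
    Visit yew.
    At yew: no right child.
Visit bay.
At bay: go right to ivy.
  At ivy: no left child.
  Visit ivy.
  At ivy: go right to teak.
    teak is a leaf — visit teak.
Full in-order sequence: plum, lime, sage, fern, moss, kale, tulip, fig, yew, bay, ivy, teak.

9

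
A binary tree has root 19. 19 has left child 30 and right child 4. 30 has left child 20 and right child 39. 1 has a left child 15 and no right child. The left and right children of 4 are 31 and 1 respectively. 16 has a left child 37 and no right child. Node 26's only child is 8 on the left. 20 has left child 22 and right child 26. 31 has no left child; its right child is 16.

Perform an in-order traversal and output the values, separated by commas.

In-order visits the left subtree, then the node, then the right subtree.
At 19: go left to 30.
  At 30: go left to 20.
    At 20: go left to 22.
      22 is a leaf — visit 22.
    Visit 20.
    At 20: go right to 26.
      At 26: go left to 8.
        8 is a leaf — visit 8.
      Visit 26.
      At 26: no right child.
  Visit 30.
  At 30: go right to 39.
    39 is a leaf — visit 39.
Visit 19.
At 19: go right to 4.
  At 4: go left to 31.
    At 31: no left child.
    Visit 31.
    At 31: go right to 16.
      At 16: go left to 37.
        37 is a leaf — visit 37.
      Visit 16.
      At 16: no right child.
  Visit 4.
  At 4: go right to 1.
    At 1: go left to 15.
      15 is a leaf — visit 15.
    Visit 1.
    At 1: no right child.

22, 20, 8, 26, 30, 39, 19, 31, 37, 16, 4, 15, 1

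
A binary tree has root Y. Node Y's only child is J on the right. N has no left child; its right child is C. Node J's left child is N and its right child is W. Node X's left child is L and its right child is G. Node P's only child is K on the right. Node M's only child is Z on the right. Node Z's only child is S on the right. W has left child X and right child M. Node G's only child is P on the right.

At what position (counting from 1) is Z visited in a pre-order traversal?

12

Pre-order visits the node, then its left subtree, then its right subtree.
Visit Y.
At Y: no left child.
At Y: go right to J.
  Visit J.
  At J: go left to N.
    Visit N.
    At N: no left child.
    At N: go right to C.
      C is a leaf — visit C.
  At J: go right to W.
    Visit W.
    At W: go left to X.
      Visit X.
      At X: go left to L.
        L is a leaf — visit L.
      At X: go right to G.
        Visit G.
        At G: no left child.
        At G: go right to P.
          Visit P.
          At P: no left child.
          At P: go right to K.
            K is a leaf — visit K.
    At W: go right to M.
      Visit M.
      At M: no left child.
      At M: go right to Z.
        Visit Z.
        At Z: no left child.
        At Z: go right to S.
          S is a leaf — visit S.
Full pre-order sequence: Y, J, N, C, W, X, L, G, P, K, M, Z, S.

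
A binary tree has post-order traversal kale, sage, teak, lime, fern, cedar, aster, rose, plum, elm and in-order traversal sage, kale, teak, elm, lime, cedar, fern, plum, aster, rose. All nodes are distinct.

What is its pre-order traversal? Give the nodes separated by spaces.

The last element of post-order is the root; it splits in-order into left and right subtrees.
Root elm: left subtree has 3 nodes {sage, kale, teak}, right has 6 {lime, cedar, fern, plum, aster, rose}.
  Root teak: left subtree has 2 nodes {sage, kale}, right has 0 { }.
    Root sage: left subtree has 0 nodes { }, right has 1 {kale}.
  Root plum: left subtree has 3 nodes {lime, cedar, fern}, right has 2 {aster, rose}.
    Root cedar: left subtree has 1 node {lime}, right has 1 {fern}.
    Root rose: left subtree has 1 node {aster}, right has 0 { }.

elm teak sage kale plum cedar lime fern rose aster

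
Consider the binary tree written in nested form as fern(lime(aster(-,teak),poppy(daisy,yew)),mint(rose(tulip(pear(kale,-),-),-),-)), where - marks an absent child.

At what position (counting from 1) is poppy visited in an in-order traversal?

In-order visits the left subtree, then the node, then the right subtree.
At fern: go left to lime.
  At lime: go left to aster.
    At aster: no left child.
    Visit aster.
    At aster: go right to teak.
      teak is a leaf — visit teak.
  Visit lime.
  At lime: go right to poppy.
    At poppy: go left to daisy.
      daisy is a leaf — visit daisy.
    Visit poppy.
    At poppy: go right to yew.
      yew is a leaf — visit yew.
Visit fern.
At fern: go right to mint.
  At mint: go left to rose.
    At rose: go left to tulip.
      At tulip: go left to pear.
        At pear: go left to kale.
          kale is a leaf — visit kale.
        Visit pear.
        At pear: no right child.
      Visit tulip.
      At tulip: no right child.
    Visit rose.
    At rose: no right child.
  Visit mint.
  At mint: no right child.
Full in-order sequence: aster, teak, lime, daisy, poppy, yew, fern, kale, pear, tulip, rose, mint.

5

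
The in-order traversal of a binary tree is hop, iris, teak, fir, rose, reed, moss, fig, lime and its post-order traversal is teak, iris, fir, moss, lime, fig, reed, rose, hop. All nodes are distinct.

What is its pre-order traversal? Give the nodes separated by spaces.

The last element of post-order is the root; it splits in-order into left and right subtrees.
Root hop: left subtree has 0 nodes { }, right has 8 {iris, teak, fir, rose, reed, moss, fig, lime}.
  Root rose: left subtree has 3 nodes {iris, teak, fir}, right has 4 {reed, moss, fig, lime}.
    Root fir: left subtree has 2 nodes {iris, teak}, right has 0 { }.
      Root iris: left subtree has 0 nodes { }, right has 1 {teak}.
    Root reed: left subtree has 0 nodes { }, right has 3 {moss, fig, lime}.
      Root fig: left subtree has 1 node {moss}, right has 1 {lime}.

hop rose fir iris teak reed fig moss lime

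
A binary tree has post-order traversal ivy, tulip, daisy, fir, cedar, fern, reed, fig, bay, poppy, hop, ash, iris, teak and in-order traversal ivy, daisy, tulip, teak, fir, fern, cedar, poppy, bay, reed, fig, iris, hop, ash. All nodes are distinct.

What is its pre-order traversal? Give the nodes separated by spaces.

teak daisy ivy tulip iris poppy fern fir cedar bay fig reed ash hop

The last element of post-order is the root; it splits in-order into left and right subtrees.
Root teak: left subtree has 3 nodes {ivy, daisy, tulip}, right has 10 {fir, fern, cedar, poppy, bay, reed, fig, iris, hop, ash}.
  Root daisy: left subtree has 1 node {ivy}, right has 1 {tulip}.
  Root iris: left subtree has 7 nodes {fir, fern, cedar, poppy, bay, reed, fig}, right has 2 {hop, ash}.
    Root poppy: left subtree has 3 nodes {fir, fern, cedar}, right has 3 {bay, reed, fig}.
      Root fern: left subtree has 1 node {fir}, right has 1 {cedar}.
      Root bay: left subtree has 0 nodes { }, right has 2 {reed, fig}.
        Root fig: left subtree has 1 node {reed}, right has 0 { }.
    Root ash: left subtree has 1 node {hop}, right has 0 { }.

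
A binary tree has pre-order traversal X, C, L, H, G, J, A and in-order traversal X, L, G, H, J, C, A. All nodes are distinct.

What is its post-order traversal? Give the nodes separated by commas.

G, J, H, L, A, C, X

The first element of pre-order is the root; it splits in-order into left and right subtrees.
Root X: left subtree has 0 nodes { }, right has 6 {L, G, H, J, C, A}.
  Root C: left subtree has 4 nodes {L, G, H, J}, right has 1 {A}.
    Root L: left subtree has 0 nodes { }, right has 3 {G, H, J}.
      Root H: left subtree has 1 node {G}, right has 1 {J}.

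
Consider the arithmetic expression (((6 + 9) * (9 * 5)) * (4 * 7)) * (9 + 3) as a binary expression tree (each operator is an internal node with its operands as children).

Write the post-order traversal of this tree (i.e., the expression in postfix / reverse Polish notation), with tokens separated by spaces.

6 9 + 9 5 * * 4 7 * * 9 3 + *

Post-order on an expression tree gives postfix notation: for each operator, emit left operand, right operand, then the operator.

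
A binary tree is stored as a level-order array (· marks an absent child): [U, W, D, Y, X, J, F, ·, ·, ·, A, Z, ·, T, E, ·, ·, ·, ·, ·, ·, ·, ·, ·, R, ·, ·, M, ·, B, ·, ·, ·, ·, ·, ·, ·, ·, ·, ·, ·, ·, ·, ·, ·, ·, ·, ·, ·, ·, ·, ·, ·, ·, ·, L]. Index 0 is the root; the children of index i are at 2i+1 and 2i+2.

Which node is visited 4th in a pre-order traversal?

Pre-order visits the node, then its left subtree, then its right subtree.
Visit U.
At U: go left to W.
  Visit W.
  At W: go left to Y.
    Y is a leaf — visit Y.
  At W: go right to X.
    Visit X.
    At X: no left child.
    At X: go right to A.
      A is a leaf — visit A.
At U: go right to D.
  Visit D.
  At D: go left to J.
    Visit J.
    At J: go left to Z.
      Visit Z.
      At Z: no left child.
      At Z: go right to R.
        R is a leaf — visit R.
    At J: no right child.
  At D: go right to F.
    Visit F.
    At F: go left to T.
      Visit T.
      At T: go left to M.
        Visit M.
        At M: go left to L.
          L is a leaf — visit L.
        At M: no right child.
      At T: no right child.
    At F: go right to E.
      Visit E.
      At E: go left to B.
        B is a leaf — visit B.
      At E: no right child.
Full pre-order sequence: U, W, Y, X, A, D, J, Z, R, F, T, M, L, E, B.

X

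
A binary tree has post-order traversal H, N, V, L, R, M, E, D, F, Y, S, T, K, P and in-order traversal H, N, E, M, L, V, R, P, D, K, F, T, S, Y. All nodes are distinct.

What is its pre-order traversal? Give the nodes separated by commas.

P, E, N, H, M, R, L, V, K, D, T, F, S, Y

The last element of post-order is the root; it splits in-order into left and right subtrees.
Root P: left subtree has 7 nodes {H, N, E, M, L, V, R}, right has 6 {D, K, F, T, S, Y}.
  Root E: left subtree has 2 nodes {H, N}, right has 4 {M, L, V, R}.
    Root N: left subtree has 1 node {H}, right has 0 { }.
    Root M: left subtree has 0 nodes { }, right has 3 {L, V, R}.
      Root R: left subtree has 2 nodes {L, V}, right has 0 { }.
        Root L: left subtree has 0 nodes { }, right has 1 {V}.
  Root K: left subtree has 1 node {D}, right has 4 {F, T, S, Y}.
    Root T: left subtree has 1 node {F}, right has 2 {S, Y}.
      Root S: left subtree has 0 nodes { }, right has 1 {Y}.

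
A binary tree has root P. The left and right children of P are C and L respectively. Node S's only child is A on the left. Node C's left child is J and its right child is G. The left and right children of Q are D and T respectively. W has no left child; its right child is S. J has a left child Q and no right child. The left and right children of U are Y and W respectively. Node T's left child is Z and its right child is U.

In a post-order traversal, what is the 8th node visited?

Post-order visits the left subtree, then the right subtree, then the node.
At P: go left to C.
  At C: go left to J.
    At J: go left to Q.
      At Q: go left to D.
        D is a leaf — visit D.
      At Q: go right to T.
        At T: go left to Z.
          Z is a leaf — visit Z.
        At T: go right to U.
          At U: go left to Y.
            Y is a leaf — visit Y.
          At U: go right to W.
            At W: no left child.
            At W: go right to S.
              At S: go left to A.
                A is a leaf — visit A.
              At S: no right child.
              Visit S.
            Visit W.
          Visit U.
        Visit T.
      Visit Q.
    At J: no right child.
    Visit J.
  At C: go right to G.
    G is a leaf — visit G.
  Visit C.
At P: go right to L.
  L is a leaf — visit L.
Visit P.
Full post-order sequence: D, Z, Y, A, S, W, U, T, Q, J, G, C, L, P.

T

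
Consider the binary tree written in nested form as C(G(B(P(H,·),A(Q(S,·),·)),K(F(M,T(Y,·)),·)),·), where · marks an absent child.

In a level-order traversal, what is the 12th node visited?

Level-order visits nodes level by level from the root, left to right within each level.
Level 0: C
Level 1: G
Level 2: B, K
Level 3: P, A, F
Level 4: H, Q, M, T
Level 5: S, Y
Full level-order sequence: C, G, B, K, P, A, F, H, Q, M, T, S, Y.

S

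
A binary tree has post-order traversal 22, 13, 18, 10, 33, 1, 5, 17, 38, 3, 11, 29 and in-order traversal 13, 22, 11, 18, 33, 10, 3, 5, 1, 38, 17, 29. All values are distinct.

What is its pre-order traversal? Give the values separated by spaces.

29 11 13 22 3 33 18 10 38 5 1 17

The last element of post-order is the root; it splits in-order into left and right subtrees.
Root 29: left subtree has 11 nodes {13, 22, 11, 18, 33, 10, 3, 5, 1, 38, 17}, right has 0 { }.
  Root 11: left subtree has 2 nodes {13, 22}, right has 8 {18, 33, 10, 3, 5, 1, 38, 17}.
    Root 13: left subtree has 0 nodes { }, right has 1 {22}.
    Root 3: left subtree has 3 nodes {18, 33, 10}, right has 4 {5, 1, 38, 17}.
      Root 33: left subtree has 1 node {18}, right has 1 {10}.
      Root 38: left subtree has 2 nodes {5, 1}, right has 1 {17}.
        Root 5: left subtree has 0 nodes { }, right has 1 {1}.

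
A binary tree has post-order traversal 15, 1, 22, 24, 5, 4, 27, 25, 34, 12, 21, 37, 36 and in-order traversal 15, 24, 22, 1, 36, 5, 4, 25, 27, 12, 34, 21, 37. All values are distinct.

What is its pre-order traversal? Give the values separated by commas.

36, 24, 15, 22, 1, 37, 21, 12, 25, 4, 5, 27, 34

The last element of post-order is the root; it splits in-order into left and right subtrees.
Root 36: left subtree has 4 nodes {15, 24, 22, 1}, right has 8 {5, 4, 25, 27, 12, 34, 21, 37}.
  Root 24: left subtree has 1 node {15}, right has 2 {22, 1}.
    Root 22: left subtree has 0 nodes { }, right has 1 {1}.
  Root 37: left subtree has 7 nodes {5, 4, 25, 27, 12, 34, 21}, right has 0 { }.
    Root 21: left subtree has 6 nodes {5, 4, 25, 27, 12, 34}, right has 0 { }.
      Root 12: left subtree has 4 nodes {5, 4, 25, 27}, right has 1 {34}.
        Root 25: left subtree has 2 nodes {5, 4}, right has 1 {27}.
          Root 4: left subtree has 1 node {5}, right has 0 { }.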